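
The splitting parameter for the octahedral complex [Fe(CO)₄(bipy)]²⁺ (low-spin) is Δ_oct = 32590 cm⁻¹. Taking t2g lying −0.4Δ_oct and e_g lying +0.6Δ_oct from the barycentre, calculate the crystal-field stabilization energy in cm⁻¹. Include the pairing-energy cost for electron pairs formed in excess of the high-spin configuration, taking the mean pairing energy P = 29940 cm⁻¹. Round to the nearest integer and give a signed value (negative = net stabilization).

-18336

Ligand charges: 4×(+0) from CO and 1×(+0) from bipy sum to +0; with overall charge +2, Fe is +2.
Fe²⁺: group 8, so d-count = 8 − 2 = 6.
Electron filling gives t2g^6 e_g^0.
CFSE(orbital) = 6×(-0.4Δ_oct) + 0×(0.6Δ_oct) = -2.4Δ_oct; with Δ_oct = 32590 cm⁻¹ that is -78216 cm⁻¹.
Relative to high-spin t2g^4 e_g^2 (1 paired), the low-spin configuration has 2 additional pairs, contributing +2 × 29940 = +59880 cm⁻¹.
Net CFSE = -78216 + 59880 = -18336 cm⁻¹.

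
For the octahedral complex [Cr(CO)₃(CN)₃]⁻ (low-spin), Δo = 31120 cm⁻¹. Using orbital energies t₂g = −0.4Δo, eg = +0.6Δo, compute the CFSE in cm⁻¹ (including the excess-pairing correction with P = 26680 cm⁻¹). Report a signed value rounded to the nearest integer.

Ligand charges: 3×(+0) from CO and 3×(-1) from CN⁻ sum to -3; with overall charge -1, Cr is +2.
Cr sits in group 6; removing 2 electrons leaves Cr²⁺ with 6 − 2 = 4 d electrons.
Configuration: t₂g⁴ eg⁰.
CFSE(orbital) = 4×(-0.4Δo) + 0×(0.6Δo) = -1.6Δo; with Δo = 31120 cm⁻¹ that is -49792 cm⁻¹.
Pairing penalty: 1 pair vs 0 in the high-spin reference → 1 extra × P = 26680 cm⁻¹.
Combining: -49792 + 26680 = -23112 cm⁻¹.

-23112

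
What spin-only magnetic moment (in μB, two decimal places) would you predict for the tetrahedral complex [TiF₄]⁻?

1.73 μB

Each F⁻ contributes -1; 4 × (-1) = -4. With overall charge -1, Ti is in the +3 oxidation state.
Ti sits in group 4; removing 3 electrons leaves Ti³⁺ with 4 − 3 = 1 d electrons.
Tetrahedral splitting is small, so the complex is high-spin.
Configuration: e¹ t₂⁰ → 1 unpaired electron.
μ(spin-only) = √[1(1+2)] = √3 ≈ 1.73 μB.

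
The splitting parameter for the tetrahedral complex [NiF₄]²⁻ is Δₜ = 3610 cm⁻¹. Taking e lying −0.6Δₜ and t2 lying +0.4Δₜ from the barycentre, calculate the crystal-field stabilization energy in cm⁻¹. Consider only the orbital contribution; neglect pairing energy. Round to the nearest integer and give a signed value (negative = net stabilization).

Each F⁻ contributes -1; 4 × (-1) = -4. With overall charge -2, Ni is in the +2 oxidation state.
Ni sits in group 10; removing 2 electrons leaves Ni²⁺ with 10 − 2 = 8 d electrons.
Tetrahedral splitting is small, so the complex is high-spin.
Electron filling gives e^4 t2^4.
CFSE(orbital) = 4×(-0.6Δₜ) + 4×(0.4Δₜ) = -0.8Δₜ; with Δₜ = 3610 cm⁻¹ that is -2888 cm⁻¹.

-2888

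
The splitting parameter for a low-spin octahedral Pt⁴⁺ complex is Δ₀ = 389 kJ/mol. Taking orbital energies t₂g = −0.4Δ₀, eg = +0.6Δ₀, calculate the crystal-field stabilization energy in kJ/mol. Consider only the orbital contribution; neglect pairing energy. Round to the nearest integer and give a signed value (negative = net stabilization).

-934

Pt sits in group 10; removing 4 electrons leaves Pt⁴⁺ with 10 − 4 = 6 d electrons.
Electron filling gives t₂g⁶ eg⁰.
The orbital stabilization is -2.4Δ₀ = -2.4 × 389 = -934 kJ/mol.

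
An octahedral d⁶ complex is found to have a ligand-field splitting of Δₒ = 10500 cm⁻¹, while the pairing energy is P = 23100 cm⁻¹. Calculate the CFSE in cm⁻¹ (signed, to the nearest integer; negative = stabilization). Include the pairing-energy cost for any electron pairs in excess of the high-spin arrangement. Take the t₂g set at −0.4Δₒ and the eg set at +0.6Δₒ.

-4200

Δₒ < P, so pairing is avoided: the ground state is high-spin.
That gives t₂g⁴ eg².
Orbital CFSE = -0.4Δₒ = -0.4 × 10500 = -4200 cm⁻¹.
High-spin has no excess pairs, so no pairing correction applies.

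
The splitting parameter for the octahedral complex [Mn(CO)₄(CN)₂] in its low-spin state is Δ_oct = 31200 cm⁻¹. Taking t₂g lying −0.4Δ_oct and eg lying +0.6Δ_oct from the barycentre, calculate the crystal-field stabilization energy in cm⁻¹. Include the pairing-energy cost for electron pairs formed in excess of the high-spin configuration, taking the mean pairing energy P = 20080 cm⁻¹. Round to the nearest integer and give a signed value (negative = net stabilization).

Ligand charges: 4×(+0) from CO and 2×(-1) from CN⁻ sum to -2; with overall charge +0, Mn is +2.
Mn²⁺: group 7, so d-count = 7 − 2 = 5.
The d⁵ electrons fill as t₂g⁵ eg⁰.
CFSE(orbital) = 5×(-0.4Δ_oct) + 0×(0.6Δ_oct) = -2.0Δ_oct; with Δ_oct = 31200 cm⁻¹ that is -62400 cm⁻¹.
Relative to high-spin t₂g³ eg² (0 paired), the low-spin configuration has 2 additional pairs, contributing +2 × 20080 = +40160 cm⁻¹.
Combining: -62400 + 40160 = -22240 cm⁻¹.

-22240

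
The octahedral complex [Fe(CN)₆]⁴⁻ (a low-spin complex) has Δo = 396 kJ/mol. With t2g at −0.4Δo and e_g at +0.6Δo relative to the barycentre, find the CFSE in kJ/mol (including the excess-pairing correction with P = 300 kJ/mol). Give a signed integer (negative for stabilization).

Each CN⁻ contributes -1; 6 × (-1) = -6. With overall charge -4, Fe is in the +2 oxidation state.
Fe is in group 8, so Fe²⁺ is d⁶ (8 − 2 = 6).
Configuration: t2g^6 e_g^0.
Orbital CFSE = 6(-0.4) + 0(0.6) = -2.4Δo = -2.4 × 396 = -950 kJ/mol.
Pairing penalty: 3 pairs vs 1 in the high-spin reference → 2 extra × P = 600 kJ/mol.
Overall CFSE = -950 + 600 = -350 kJ/mol.

-350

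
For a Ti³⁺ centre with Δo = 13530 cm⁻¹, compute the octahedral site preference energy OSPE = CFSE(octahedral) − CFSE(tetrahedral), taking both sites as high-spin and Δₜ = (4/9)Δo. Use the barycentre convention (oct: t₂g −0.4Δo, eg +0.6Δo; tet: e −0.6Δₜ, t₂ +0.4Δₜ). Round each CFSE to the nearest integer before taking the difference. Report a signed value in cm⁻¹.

Ti sits in group 4; removing 3 electrons leaves Ti³⁺ with 4 − 3 = 1 d electrons.
In an octahedral site d¹ (HS) is t₂g¹ eg⁰, giving CFSE(oct) = -0.4Δo = -5412 cm⁻¹.
Tetrahedral e¹ t₂⁰ gives -0.6Δₜ = -0.6 × (4/9) × 13530 = -3608 cm⁻¹.
OSPE = CFSE(oct) − CFSE(tet) = -5412 − (-3608) = -1804 cm⁻¹.

-1804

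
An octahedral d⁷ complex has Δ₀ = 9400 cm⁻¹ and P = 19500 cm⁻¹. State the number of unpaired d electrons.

3

Here Δ₀ < P (9400 < 19500), so the high-spin state is favoured.
Configuration: t₂g⁵ eg².
Unpaired electrons: 3.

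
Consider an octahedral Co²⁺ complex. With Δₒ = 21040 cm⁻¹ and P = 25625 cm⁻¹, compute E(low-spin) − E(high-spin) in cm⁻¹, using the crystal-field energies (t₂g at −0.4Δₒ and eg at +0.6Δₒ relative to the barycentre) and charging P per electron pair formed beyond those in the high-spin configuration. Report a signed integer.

Co²⁺: group 9, so d-count = 9 − 2 = 7.
High-spin: t₂g⁵ eg², CFSE = -0.8Δₒ = -16832 cm⁻¹.
For low-spin the configuration is t₂g⁶ eg¹: orbital energy -1.8 × 21040 = -37872 cm⁻¹, and 1 additional pair relative to high-spin adds 25625 cm⁻¹, giving -12247 cm⁻¹.
The difference is -12247 − (-16832) = 4585 cm⁻¹, so high-spin lies lower.

4585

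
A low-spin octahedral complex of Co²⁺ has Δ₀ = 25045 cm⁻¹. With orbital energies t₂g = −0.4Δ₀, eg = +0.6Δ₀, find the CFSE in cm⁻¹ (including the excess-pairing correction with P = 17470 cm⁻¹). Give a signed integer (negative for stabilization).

-27611

Co is in group 9, so Co²⁺ is d⁷ (9 − 2 = 7).
Configuration: t₂g⁶ eg¹.
CFSE(orbital) = 6×(-0.4Δ₀) + 1×(0.6Δ₀) = -1.8Δ₀; with Δ₀ = 25045 cm⁻¹ that is -45081 cm⁻¹.
High-spin d⁷ would be t₂g⁵ eg² with 2 pairs; low-spin has 3, so 1 excess pair costs +1P = +17470 cm⁻¹.
Combining: -45081 + 17470 = -27611 cm⁻¹.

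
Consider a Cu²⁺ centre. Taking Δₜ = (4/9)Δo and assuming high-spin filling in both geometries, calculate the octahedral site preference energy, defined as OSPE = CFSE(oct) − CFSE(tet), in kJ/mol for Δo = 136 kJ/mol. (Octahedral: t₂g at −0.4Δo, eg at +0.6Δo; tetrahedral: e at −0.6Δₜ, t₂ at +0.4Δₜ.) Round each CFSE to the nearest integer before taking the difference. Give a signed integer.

-58

Cu is in group 11, so Cu²⁺ is d⁹ (11 − 2 = 9).
Octahedral (high-spin): t₂g⁶ eg³, CFSE = 6(−0.4) + 3(+0.6) = -0.6Δo = -0.6 × 136 = -82 kJ/mol.
In a tetrahedral site the filling is e⁴ t₂⁵: CFSE(tet) = -0.4Δₜ = -0.4 × (4/9)(136) = -24 kJ/mol.
OSPE = CFSE(oct) − CFSE(tet) = -82 − (-24) = -58 kJ/mol.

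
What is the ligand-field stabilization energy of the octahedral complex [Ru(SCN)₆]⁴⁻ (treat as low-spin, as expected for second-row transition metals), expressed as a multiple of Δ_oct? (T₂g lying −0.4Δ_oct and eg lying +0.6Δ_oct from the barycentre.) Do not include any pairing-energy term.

-2.4 Δ_oct

Each SCN⁻ contributes -1; 6 × (-1) = -6. With overall charge -4, Ru is in the +2 oxidation state.
Group 8 minus oxidation state +2 gives a d⁶ configuration for Ru²⁺.
Configuration: t₂g⁶ eg⁰.
CFSE = 6(-0.4Δ_oct) + 0(0.6Δ_oct) = -2.4Δ_oct + 0.0Δ_oct = -2.4Δ_oct.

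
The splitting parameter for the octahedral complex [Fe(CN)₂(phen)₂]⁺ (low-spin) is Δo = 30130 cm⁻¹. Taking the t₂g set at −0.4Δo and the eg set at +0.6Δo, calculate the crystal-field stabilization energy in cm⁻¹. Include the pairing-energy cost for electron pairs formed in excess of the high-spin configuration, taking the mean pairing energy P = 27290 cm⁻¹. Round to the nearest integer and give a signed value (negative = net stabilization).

-5680

Ligand charges: 2×(-1) from CN⁻ and 2×(+0) from phen sum to -2; with overall charge +1, Fe is +3.
Group 8 minus oxidation state +3 gives a d⁵ configuration for Fe³⁺.
Configuration: t₂g⁵ eg⁰.
Orbital CFSE = 5(-0.4) + 0(0.6) = -2.0Δo = -2.0 × 30130 = -60260 cm⁻¹.
Relative to high-spin t₂g³ eg² (0 paired), the low-spin configuration has 2 additional pairs, contributing +2 × 27290 = +54580 cm⁻¹.
Overall CFSE = -60260 + 54580 = -5680 cm⁻¹.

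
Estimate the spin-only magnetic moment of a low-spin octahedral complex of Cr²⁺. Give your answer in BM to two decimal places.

2.83 BM

Cr sits in group 6; removing 2 electrons leaves Cr²⁺ with 6 − 2 = 4 d electrons.
Configuration: t₂g⁴ eg⁰ → 2 unpaired electrons.
μ(spin-only) = √[2(2+2)] = √8 ≈ 2.83 BM.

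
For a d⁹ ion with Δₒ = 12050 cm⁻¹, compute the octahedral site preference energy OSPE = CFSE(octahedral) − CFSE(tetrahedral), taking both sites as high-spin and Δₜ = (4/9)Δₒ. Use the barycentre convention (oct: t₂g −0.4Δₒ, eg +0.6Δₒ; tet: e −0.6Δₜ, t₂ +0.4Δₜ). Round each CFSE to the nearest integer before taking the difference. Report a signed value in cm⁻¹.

In an octahedral site d⁹ (HS) is t₂g⁶ eg³, giving CFSE(oct) = -0.6Δₒ = -7230 cm⁻¹.
In a tetrahedral site the filling is e⁴ t₂⁵: CFSE(tet) = -0.4Δₜ = -0.4 × (4/9)(12050) = -2142 cm⁻¹.
OSPE = CFSE(oct) − CFSE(tet) = -7230 − (-2142) = -5088 cm⁻¹.

-5088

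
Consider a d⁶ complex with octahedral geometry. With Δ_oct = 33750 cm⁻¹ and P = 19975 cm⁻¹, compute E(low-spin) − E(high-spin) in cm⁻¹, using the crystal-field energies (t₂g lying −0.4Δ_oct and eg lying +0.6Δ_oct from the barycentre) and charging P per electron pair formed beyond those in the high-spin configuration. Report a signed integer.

High-spin: t₂g⁴ eg², CFSE = -0.4Δ_oct = -13500 cm⁻¹.
Low-spin: t₂g⁶ eg⁰, orbital CFSE = -2.4Δ_oct = -81000 cm⁻¹; plus 2 excess pairs × P = +39950 cm⁻¹; total -41050 cm⁻¹.
E(LS) − E(HS) = -41050 − (-13500) = -27550 cm⁻¹.

-27550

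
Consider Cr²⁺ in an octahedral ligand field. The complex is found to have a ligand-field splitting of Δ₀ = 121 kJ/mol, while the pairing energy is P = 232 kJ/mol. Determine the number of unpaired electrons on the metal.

4

Cr sits in group 6; removing 2 electrons leaves Cr²⁺ with 6 − 2 = 4 d electrons.
With Δ₀ < P the complex is high-spin.
Filling d⁴ accordingly: t₂g³ eg¹.
Unpaired electrons: 4.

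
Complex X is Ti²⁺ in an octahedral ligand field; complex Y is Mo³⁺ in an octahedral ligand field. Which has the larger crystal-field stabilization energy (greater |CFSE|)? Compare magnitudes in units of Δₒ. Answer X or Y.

Y

X: Ti sits in group 4; removing 2 electrons leaves Ti²⁺ with 4 − 2 = 2 d electrons; For octahedral d² the high- and low-spin configurations coincide; t2g^2 e_g^0, CFSE = -0.8Δₒ.
Y: Mo³⁺: group 6, so d-count = 6 − 3 = 3; t₂g³ eg⁰, CFSE = -1.2Δₒ.
So Y has the larger |CFSE|.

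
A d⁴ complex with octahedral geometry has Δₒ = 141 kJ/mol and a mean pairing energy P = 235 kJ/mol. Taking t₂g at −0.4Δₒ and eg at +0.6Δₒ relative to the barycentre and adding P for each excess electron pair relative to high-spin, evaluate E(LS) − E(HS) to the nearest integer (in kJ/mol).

94

High-spin: t₂g³ eg¹, CFSE = -0.6Δₒ = -85 kJ/mol.
Low-spin t₂g⁴ eg⁰ gives -1.6Δₒ = -226 kJ/mol, but forming 1 extra pair costs 1P = 235 kJ/mol, so E(LS) = -226 + 235 = 9 kJ/mol.
The difference is 9 − (-85) = 94 kJ/mol, so high-spin lies lower.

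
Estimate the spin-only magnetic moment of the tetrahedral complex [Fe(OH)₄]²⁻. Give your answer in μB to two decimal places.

4.90 μB

Each OH⁻ contributes -1; 4 × (-1) = -4. With overall charge -2, Fe is in the +2 oxidation state.
Fe sits in group 8; removing 2 electrons leaves Fe²⁺ with 8 − 2 = 6 d electrons.
Tetrahedral fields are weak (Δₜ ≈ 4/9 Δₒ), so electrons fill high-spin.
Configuration: e^3 t2^3 → 4 unpaired electrons.
μ(spin-only) = √[4(4+2)] = √24 ≈ 4.90 μB.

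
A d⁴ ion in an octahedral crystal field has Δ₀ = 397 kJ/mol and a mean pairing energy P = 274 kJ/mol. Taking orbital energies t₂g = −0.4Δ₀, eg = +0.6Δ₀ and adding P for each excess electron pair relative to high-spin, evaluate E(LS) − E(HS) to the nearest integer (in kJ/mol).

-123

In the high-spin limit (t₂g³ eg¹) the orbital term is -0.6Δ₀ = -238 kJ/mol, with no excess pairing.
Low-spin t₂g⁴ eg⁰ gives -1.6Δ₀ = -635 kJ/mol, but forming 1 extra pair costs 1P = 274 kJ/mol, so E(LS) = -635 + 274 = -361 kJ/mol.
E(LS) − E(HS) = -361 − (-238) = -123 kJ/mol.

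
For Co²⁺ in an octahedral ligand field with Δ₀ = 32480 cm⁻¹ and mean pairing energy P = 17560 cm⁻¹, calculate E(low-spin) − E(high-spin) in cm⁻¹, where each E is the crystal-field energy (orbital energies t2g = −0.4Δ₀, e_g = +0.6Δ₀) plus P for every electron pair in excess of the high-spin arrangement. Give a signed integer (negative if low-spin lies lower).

-14920

Co²⁺: group 9, so d-count = 9 − 2 = 7.
High-spin d⁷ fills as t2g^5 e_g^2 with CFSE 5(−0.4) + 2(+0.6) = -0.8Δ₀ = -25984 cm⁻¹.
Low-spin: t2g^6 e_g^1, orbital CFSE = -1.8Δ₀ = -58464 cm⁻¹; plus 1 excess pair × P = +17560 cm⁻¹; total -40904 cm⁻¹.
E(LS) − E(HS) = -40904 − (-25984) = -14920 cm⁻¹.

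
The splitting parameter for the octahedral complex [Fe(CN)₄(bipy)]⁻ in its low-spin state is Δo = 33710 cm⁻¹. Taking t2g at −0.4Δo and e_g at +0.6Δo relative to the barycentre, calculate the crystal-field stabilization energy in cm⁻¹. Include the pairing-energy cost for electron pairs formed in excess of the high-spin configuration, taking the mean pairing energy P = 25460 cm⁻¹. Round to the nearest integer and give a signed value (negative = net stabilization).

-16500

Ligand charges: 4×(-1) from CN⁻ and 1×(+0) from bipy sum to -4; with overall charge -1, Fe is +3.
Fe³⁺: group 8, so d-count = 8 − 3 = 5.
Configuration: t2g^5 e_g^0.
The orbital stabilization is -2.0Δo = -2.0 × 33710 = -67420 cm⁻¹.
High-spin d⁵ would be t2g^3 e_g^2 with 0 pairs; low-spin has 2, so 2 excess pairs cost +2P = +50920 cm⁻¹.
Net CFSE = -67420 + 50920 = -16500 cm⁻¹.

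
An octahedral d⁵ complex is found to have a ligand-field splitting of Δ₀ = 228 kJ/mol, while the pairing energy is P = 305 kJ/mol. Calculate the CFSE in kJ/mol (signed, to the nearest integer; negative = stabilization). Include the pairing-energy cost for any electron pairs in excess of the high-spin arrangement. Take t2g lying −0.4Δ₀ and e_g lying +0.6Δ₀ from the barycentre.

0

Here Δ₀ < P (228 < 305), so the high-spin state is favoured.
Configuration: t2g^3 e_g^2.
Orbital CFSE = 0.0Δ₀ = 0.0 × 228 = 0 kJ/mol.
High-spin has no excess pairs, so no pairing correction applies.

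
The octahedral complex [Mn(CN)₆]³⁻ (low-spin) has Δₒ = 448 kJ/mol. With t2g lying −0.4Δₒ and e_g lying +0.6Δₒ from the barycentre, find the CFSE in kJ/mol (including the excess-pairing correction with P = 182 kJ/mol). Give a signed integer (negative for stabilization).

-535

Each CN⁻ contributes -1; 6 × (-1) = -6. With overall charge -3, Mn is in the +3 oxidation state.
Mn sits in group 7; removing 3 electrons leaves Mn³⁺ with 7 − 3 = 4 d electrons.
Electron filling gives t2g^4 e_g^0.
CFSE(orbital) = 4×(-0.4Δₒ) + 0×(0.6Δₒ) = -1.6Δₒ; with Δₒ = 448 kJ/mol that is -717 kJ/mol.
Relative to high-spin t2g^3 e_g^1 (0 paired), the low-spin configuration has 1 additional pair, contributing +1 × 182 = +182 kJ/mol.
Net CFSE = -717 + 182 = -535 kJ/mol.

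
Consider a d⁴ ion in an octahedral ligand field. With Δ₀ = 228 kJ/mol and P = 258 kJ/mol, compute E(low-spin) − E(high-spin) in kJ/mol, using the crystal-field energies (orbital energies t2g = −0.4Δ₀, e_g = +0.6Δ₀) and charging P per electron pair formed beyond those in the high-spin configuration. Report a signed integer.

High-spin d⁴ fills as t2g^3 e_g^1 with CFSE 3(−0.4) + 1(+0.6) = -0.6Δ₀ = -137 kJ/mol.
For low-spin the configuration is t2g^4 e_g^0: orbital energy -1.6 × 228 = -365 kJ/mol, and 1 additional pair relative to high-spin adds 258 kJ/mol, giving -107 kJ/mol.
E(LS) − E(HS) = -107 − (-137) = 30 kJ/mol.

30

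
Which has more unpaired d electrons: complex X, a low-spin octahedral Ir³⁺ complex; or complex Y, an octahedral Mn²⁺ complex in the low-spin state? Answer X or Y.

X: Ir is in group 9, so Ir³⁺ is d⁶ (9 − 3 = 6); t₂g⁶ eg⁰ → 0 unpaired.
Y: Group 7 minus oxidation state +2 gives a d⁵ configuration for Mn²⁺; t₂g⁵ eg⁰ → 1 unpaired.
So Y has more unpaired electrons.

Y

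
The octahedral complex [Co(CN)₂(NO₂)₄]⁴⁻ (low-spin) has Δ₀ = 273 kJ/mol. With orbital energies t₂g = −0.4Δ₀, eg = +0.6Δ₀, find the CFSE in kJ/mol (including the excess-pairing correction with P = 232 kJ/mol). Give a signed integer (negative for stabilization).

-259

Ligand charges: 2×(-1) from CN⁻ and 4×(-1) from NO₂⁻ sum to -6; with overall charge -4, Co is +2.
Co²⁺: group 9, so d-count = 9 − 2 = 7.
Electron filling gives t₂g⁶ eg¹.
CFSE(orbital) = 6×(-0.4Δ₀) + 1×(0.6Δ₀) = -1.8Δ₀; with Δ₀ = 273 kJ/mol that is -491 kJ/mol.
High-spin d⁷ would be t₂g⁵ eg² with 2 pairs; low-spin has 3, so 1 excess pair costs +1P = +232 kJ/mol.
Combining: -491 + 232 = -259 kJ/mol.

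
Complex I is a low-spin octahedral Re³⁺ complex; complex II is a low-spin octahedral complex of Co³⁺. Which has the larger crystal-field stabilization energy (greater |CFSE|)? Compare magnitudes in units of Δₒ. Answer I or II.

II

I: Re³⁺: group 7, so d-count = 7 − 3 = 4; t₂g⁴ eg⁰, CFSE = -1.6Δₒ.
II: Co³⁺: group 9, so d-count = 9 − 3 = 6; t2g^6 e_g^0, CFSE = -2.4Δₒ.
So II has the larger |CFSE|.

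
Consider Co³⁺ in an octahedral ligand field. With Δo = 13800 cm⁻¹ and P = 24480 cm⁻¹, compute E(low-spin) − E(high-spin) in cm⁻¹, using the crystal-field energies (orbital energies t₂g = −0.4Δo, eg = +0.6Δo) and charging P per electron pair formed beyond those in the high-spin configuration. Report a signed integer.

21360

Co is in group 9, so Co³⁺ is d⁶ (9 − 3 = 6).
High-spin d⁶ fills as t₂g⁴ eg² with CFSE 4(−0.4) + 2(+0.6) = -0.4Δo = -5520 cm⁻¹.
For low-spin the configuration is t₂g⁶ eg⁰: orbital energy -2.4 × 13800 = -33120 cm⁻¹, and 2 additional pairs relative to high-spin add 48960 cm⁻¹, giving 15840 cm⁻¹.
The difference is 15840 − (-5520) = 21360 cm⁻¹, so high-spin lies lower.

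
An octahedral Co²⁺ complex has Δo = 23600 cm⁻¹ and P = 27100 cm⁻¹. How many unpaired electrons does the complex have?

Co²⁺: group 9, so d-count = 9 − 2 = 7.
Since Δo = 23600 cm⁻¹ < P = 27100 cm⁻¹, the complex adopts the high-spin configuration.
Configuration: t2g^5 e_g^2.
Unpaired electrons: 3.

3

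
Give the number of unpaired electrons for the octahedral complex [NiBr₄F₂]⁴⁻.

2

Ligand charges: 4×(-1) from Br⁻ and 2×(-1) from F⁻ sum to -6; with overall charge -4, Ni is +2.
Group 10 minus oxidation state +2 gives a d⁸ configuration for Ni²⁺.
Configuration: t₂g⁶ eg², giving 2 unpaired electrons.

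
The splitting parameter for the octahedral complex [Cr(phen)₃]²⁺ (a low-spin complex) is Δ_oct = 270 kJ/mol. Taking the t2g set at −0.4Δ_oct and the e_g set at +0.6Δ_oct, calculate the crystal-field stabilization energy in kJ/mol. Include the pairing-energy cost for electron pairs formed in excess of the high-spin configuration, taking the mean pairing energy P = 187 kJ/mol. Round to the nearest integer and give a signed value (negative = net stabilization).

phen is neutral, so the +2 overall charge sits on Cr: oxidation state +2.
Cr²⁺: group 6, so d-count = 6 − 2 = 4.
Configuration: t2g^4 e_g^0.
CFSE(orbital) = 4×(-0.4Δ_oct) + 0×(0.6Δ_oct) = -1.6Δ_oct; with Δ_oct = 270 kJ/mol that is -432 kJ/mol.
High-spin d⁴ would be t2g^3 e_g^1 with 0 pairs; low-spin has 1, so 1 excess pair costs +1P = +187 kJ/mol.
Combining: -432 + 187 = -245 kJ/mol.

-245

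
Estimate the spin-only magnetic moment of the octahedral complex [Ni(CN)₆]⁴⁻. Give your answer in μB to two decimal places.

Each CN⁻ contributes -1; 6 × (-1) = -6. With overall charge -4, Ni is in the +2 oxidation state.
Group 10 minus oxidation state +2 gives a d⁸ configuration for Ni²⁺.
For octahedral d⁸ the high- and low-spin configurations coincide.
Configuration: t2g^6 e_g^2 → 2 unpaired electrons.
μ(spin-only) = √[2(2+2)] = √8 ≈ 2.83 μB.

2.83 μB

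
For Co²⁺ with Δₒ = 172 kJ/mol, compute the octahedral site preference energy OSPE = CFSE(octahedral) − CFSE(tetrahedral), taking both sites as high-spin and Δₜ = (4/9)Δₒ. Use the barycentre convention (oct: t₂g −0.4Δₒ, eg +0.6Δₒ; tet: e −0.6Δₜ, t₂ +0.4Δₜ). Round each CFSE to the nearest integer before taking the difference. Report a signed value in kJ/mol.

Group 9 minus oxidation state +2 gives a d⁷ configuration for Co²⁺.
Octahedral high-spin t2g^5 e_g^2: CFSE = -0.8 × 172 = -138 kJ/mol.
Tetrahedral: e^4 t2^3, CFSE = 4(−0.6) + 3(+0.4) = -1.2Δₜ = -1.2 × (4/9) × 172 = -92 kJ/mol.
OSPE = -138 − (-92) = -46 kJ/mol.

-46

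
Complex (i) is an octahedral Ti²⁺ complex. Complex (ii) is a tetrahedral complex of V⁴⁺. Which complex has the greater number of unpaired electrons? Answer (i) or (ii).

(i)

(i): Group 4 minus oxidation state +2 gives a d² configuration for Ti²⁺; t₂g² eg⁰ → 2 unpaired.
(ii): V sits in group 5; removing 4 electrons leaves V⁴⁺ with 5 − 4 = 1 d electrons; With tetrahedral geometry the complex is necessarily high-spin; e¹ t₂⁰ → 1 unpaired.
So (i) has more unpaired electrons.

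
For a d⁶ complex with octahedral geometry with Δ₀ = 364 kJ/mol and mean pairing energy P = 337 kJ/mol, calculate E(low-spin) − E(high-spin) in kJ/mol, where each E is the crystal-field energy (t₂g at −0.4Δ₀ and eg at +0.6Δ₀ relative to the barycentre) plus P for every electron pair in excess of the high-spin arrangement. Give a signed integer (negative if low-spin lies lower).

High-spin: t₂g⁴ eg², CFSE = -0.4Δ₀ = -146 kJ/mol.
Low-spin: t₂g⁶ eg⁰, orbital CFSE = -2.4Δ₀ = -874 kJ/mol; plus 2 excess pairs × P = +674 kJ/mol; total -200 kJ/mol.
The difference is -200 − (-146) = -54 kJ/mol, so low-spin lies lower.

-54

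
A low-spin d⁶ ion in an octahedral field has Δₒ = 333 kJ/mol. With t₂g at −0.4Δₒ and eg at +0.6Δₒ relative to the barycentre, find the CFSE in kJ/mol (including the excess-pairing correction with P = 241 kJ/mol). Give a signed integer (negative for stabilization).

-317

Electron filling gives t₂g⁶ eg⁰.
Orbital CFSE = 6(-0.4) + 0(0.6) = -2.4Δₒ = -2.4 × 333 = -799 kJ/mol.
Pairing penalty: 3 pairs vs 1 in the high-spin reference → 2 extra × P = 482 kJ/mol.
Overall CFSE = -799 + 482 = -317 kJ/mol.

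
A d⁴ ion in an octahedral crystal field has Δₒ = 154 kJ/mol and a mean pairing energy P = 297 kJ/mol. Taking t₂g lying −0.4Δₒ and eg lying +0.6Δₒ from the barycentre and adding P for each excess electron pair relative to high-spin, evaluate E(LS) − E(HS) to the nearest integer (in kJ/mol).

High-spin d⁴ fills as t₂g³ eg¹ with CFSE 3(−0.4) + 1(+0.6) = -0.6Δₒ = -92 kJ/mol.
For low-spin the configuration is t₂g⁴ eg⁰: orbital energy -1.6 × 154 = -246 kJ/mol, and 1 additional pair relative to high-spin adds 297 kJ/mol, giving 51 kJ/mol.
Thus E(LS) − E(HS) = 143 kJ/mol.

143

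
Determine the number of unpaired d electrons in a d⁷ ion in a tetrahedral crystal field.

3

Tetrahedral fields are weak (Δₜ ≈ 4/9 Δₒ), so electrons fill high-spin.
Configuration: e⁴ t₂³, giving 3 unpaired electrons.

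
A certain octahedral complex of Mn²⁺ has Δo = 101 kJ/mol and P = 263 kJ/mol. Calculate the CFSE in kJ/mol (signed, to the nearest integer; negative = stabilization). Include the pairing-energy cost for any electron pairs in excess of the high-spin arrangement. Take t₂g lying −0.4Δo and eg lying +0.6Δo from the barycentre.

0

Mn sits in group 7; removing 2 electrons leaves Mn²⁺ with 7 − 2 = 5 d electrons.
Δo < P, so pairing is avoided: the ground state is high-spin.
Configuration: t₂g³ eg².
Orbital CFSE = 0.0Δo = 0.0 × 101 = 0 kJ/mol.
High-spin has no excess pairs, so no pairing correction applies.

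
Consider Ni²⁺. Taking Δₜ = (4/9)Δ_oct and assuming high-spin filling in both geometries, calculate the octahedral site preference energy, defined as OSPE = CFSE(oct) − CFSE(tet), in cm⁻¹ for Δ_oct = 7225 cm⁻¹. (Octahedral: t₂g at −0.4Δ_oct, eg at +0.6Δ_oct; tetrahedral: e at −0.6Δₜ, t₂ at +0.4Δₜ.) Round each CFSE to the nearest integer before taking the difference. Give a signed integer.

Ni sits in group 10; removing 2 electrons leaves Ni²⁺ with 10 − 2 = 8 d electrons.
Octahedral high-spin t2g^6 e_g^2: CFSE = -1.2 × 7225 = -8670 cm⁻¹.
In a tetrahedral site the filling is e^4 t2^4: CFSE(tet) = -0.8Δₜ = -0.8 × (4/9)(7225) = -2569 cm⁻¹.
Subtracting, OSPE = -8670 − (-2569) = -6101 cm⁻¹.

-6101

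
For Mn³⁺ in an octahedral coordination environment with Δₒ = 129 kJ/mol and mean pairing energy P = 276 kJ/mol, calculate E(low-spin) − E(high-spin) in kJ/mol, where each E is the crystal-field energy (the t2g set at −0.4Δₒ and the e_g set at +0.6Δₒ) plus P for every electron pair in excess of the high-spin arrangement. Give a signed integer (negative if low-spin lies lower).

147

Mn sits in group 7; removing 3 electrons leaves Mn³⁺ with 7 − 3 = 4 d electrons.
High-spin: t2g^3 e_g^1, CFSE = -0.6Δₒ = -77 kJ/mol.
Low-spin: t2g^4 e_g^0, orbital CFSE = -1.6Δₒ = -206 kJ/mol; plus 1 excess pair × P = +276 kJ/mol; total 70 kJ/mol.
Thus E(LS) − E(HS) = 147 kJ/mol.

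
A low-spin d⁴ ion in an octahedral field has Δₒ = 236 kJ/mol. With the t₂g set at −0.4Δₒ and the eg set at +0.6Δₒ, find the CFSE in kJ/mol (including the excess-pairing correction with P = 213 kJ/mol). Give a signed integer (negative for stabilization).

-165

Configuration: t₂g⁴ eg⁰.
CFSE(orbital) = 4×(-0.4Δₒ) + 0×(0.6Δₒ) = -1.6Δₒ; with Δₒ = 236 kJ/mol that is -378 kJ/mol.
Pairing penalty: 1 pair vs 0 in the high-spin reference → 1 extra × P = 213 kJ/mol.
Overall CFSE = -378 + 213 = -165 kJ/mol.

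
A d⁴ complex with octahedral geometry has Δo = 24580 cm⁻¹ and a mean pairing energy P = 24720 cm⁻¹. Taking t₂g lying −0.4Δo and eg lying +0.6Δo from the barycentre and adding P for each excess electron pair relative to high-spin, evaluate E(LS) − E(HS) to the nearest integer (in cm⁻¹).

140

In the high-spin limit (t₂g³ eg¹) the orbital term is -0.6Δo = -14748 cm⁻¹, with no excess pairing.
Low-spin: t₂g⁴ eg⁰, orbital CFSE = -1.6Δo = -39328 cm⁻¹; plus 1 excess pair × P = +24720 cm⁻¹; total -14608 cm⁻¹.
Thus E(LS) − E(HS) = 140 cm⁻¹.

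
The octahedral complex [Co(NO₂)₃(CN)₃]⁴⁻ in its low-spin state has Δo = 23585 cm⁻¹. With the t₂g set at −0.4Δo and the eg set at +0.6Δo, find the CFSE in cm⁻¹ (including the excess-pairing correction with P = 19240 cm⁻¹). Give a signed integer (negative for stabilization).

Ligand charges: 3×(-1) from NO₂⁻ and 3×(-1) from CN⁻ sum to -6; with overall charge -4, Co is +2.
Co²⁺: group 9, so d-count = 9 − 2 = 7.
Electron filling gives t₂g⁶ eg¹.
The orbital stabilization is -1.8Δo = -1.8 × 23585 = -42453 cm⁻¹.
Relative to high-spin t₂g⁵ eg² (2 paired), the low-spin configuration has 1 additional pair, contributing +1 × 19240 = +19240 cm⁻¹.
Combining: -42453 + 19240 = -23213 cm⁻¹.

-23213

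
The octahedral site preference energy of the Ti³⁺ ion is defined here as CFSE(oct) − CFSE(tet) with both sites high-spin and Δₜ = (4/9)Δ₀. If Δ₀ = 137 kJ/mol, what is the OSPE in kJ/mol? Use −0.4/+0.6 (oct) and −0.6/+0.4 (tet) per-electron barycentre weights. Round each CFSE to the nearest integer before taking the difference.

Group 4 minus oxidation state +3 gives a d¹ configuration for Ti³⁺.
Octahedral (high-spin): t2g^1 e_g^0, CFSE = 1(−0.4) + 0(+0.6) = -0.4Δ₀ = -0.4 × 137 = -55 kJ/mol.
Tetrahedral e^1 t2^0 gives -0.6Δₜ = -0.6 × (4/9) × 137 = -37 kJ/mol.
Subtracting, OSPE = -55 − (-37) = -18 kJ/mol.

-18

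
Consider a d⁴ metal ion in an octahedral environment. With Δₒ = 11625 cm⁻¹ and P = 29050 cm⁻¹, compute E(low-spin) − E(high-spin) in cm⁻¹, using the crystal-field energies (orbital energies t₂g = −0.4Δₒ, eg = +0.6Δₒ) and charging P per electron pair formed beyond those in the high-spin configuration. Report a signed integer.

17425

High-spin d⁴ fills as t₂g³ eg¹ with CFSE 3(−0.4) + 1(+0.6) = -0.6Δₒ = -6975 cm⁻¹.
For low-spin the configuration is t₂g⁴ eg⁰: orbital energy -1.6 × 11625 = -18600 cm⁻¹, and 1 additional pair relative to high-spin adds 29050 cm⁻¹, giving 10450 cm⁻¹.
The difference is 10450 − (-6975) = 17425 cm⁻¹, so high-spin lies lower.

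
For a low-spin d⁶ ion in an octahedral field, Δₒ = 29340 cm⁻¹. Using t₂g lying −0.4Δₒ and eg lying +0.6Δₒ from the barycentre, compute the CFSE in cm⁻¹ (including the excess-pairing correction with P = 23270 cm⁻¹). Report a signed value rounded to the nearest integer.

-23876

Configuration: t₂g⁶ eg⁰.
CFSE(orbital) = 6×(-0.4Δₒ) + 0×(0.6Δₒ) = -2.4Δₒ; with Δₒ = 29340 cm⁻¹ that is -70416 cm⁻¹.
High-spin d⁶ would be t₂g⁴ eg² with 1 pair; low-spin has 3, so 2 excess pairs cost +2P = +46540 cm⁻¹.
Net CFSE = -70416 + 46540 = -23876 cm⁻¹.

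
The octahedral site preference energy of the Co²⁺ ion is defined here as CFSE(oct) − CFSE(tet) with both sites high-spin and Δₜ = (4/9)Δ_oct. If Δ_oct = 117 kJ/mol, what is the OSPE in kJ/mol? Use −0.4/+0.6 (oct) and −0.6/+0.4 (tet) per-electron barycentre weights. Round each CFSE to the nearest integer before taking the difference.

-32

Co is in group 9, so Co²⁺ is d⁷ (9 − 2 = 7).
Octahedral (high-spin): t₂g⁵ eg², CFSE = 5(−0.4) + 2(+0.6) = -0.8Δ_oct = -0.8 × 117 = -94 kJ/mol.
Tetrahedral: e⁴ t₂³, CFSE = 4(−0.6) + 3(+0.4) = -1.2Δₜ = -1.2 × (4/9) × 117 = -62 kJ/mol.
OSPE = -94 − (-62) = -32 kJ/mol.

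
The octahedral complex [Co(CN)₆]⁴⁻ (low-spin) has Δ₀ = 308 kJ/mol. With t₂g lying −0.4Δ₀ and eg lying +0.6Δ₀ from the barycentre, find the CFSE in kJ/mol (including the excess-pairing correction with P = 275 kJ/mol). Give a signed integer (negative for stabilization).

-279

Each CN⁻ contributes -1; 6 × (-1) = -6. With overall charge -4, Co is in the +2 oxidation state.
Co is in group 9, so Co²⁺ is d⁷ (9 − 2 = 7).
Electron filling gives t₂g⁶ eg¹.
The orbital stabilization is -1.8Δ₀ = -1.8 × 308 = -554 kJ/mol.
Pairing penalty: 3 pairs vs 2 in the high-spin reference → 1 extra × P = 275 kJ/mol.
Combining: -554 + 275 = -279 kJ/mol.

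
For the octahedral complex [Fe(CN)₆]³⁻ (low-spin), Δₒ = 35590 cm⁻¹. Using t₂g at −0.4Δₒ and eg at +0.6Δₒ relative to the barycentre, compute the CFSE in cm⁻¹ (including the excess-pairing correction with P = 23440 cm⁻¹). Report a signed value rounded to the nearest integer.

-24300

Each CN⁻ contributes -1; 6 × (-1) = -6. With overall charge -3, Fe is in the +3 oxidation state.
Fe³⁺: group 8, so d-count = 8 − 3 = 5.
The d⁵ electrons fill as t₂g⁵ eg⁰.
The orbital stabilization is -2.0Δₒ = -2.0 × 35590 = -71180 cm⁻¹.
High-spin d⁵ would be t₂g³ eg² with 0 pairs; low-spin has 2, so 2 excess pairs cost +2P = +46880 cm⁻¹.
Overall CFSE = -71180 + 46880 = -24300 cm⁻¹.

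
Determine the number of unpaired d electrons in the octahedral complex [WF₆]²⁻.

Each F⁻ contributes -1; 6 × (-1) = -6. With overall charge -2, W is in the +4 oxidation state.
Group 6 minus oxidation state +4 gives a d² configuration for W⁴⁺.
For octahedral d² the high- and low-spin configurations coincide.
Configuration: t₂g² eg⁰, giving 2 unpaired electrons.

2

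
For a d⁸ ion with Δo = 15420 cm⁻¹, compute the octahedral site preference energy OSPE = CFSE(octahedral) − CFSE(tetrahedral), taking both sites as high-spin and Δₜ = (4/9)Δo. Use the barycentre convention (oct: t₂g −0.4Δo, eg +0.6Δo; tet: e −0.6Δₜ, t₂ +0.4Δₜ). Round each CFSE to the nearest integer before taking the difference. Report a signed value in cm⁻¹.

-13021

Octahedral high-spin t₂g⁶ eg²: CFSE = -1.2 × 15420 = -18504 cm⁻¹.
Tetrahedral: e⁴ t₂⁴, CFSE = 4(−0.6) + 4(+0.4) = -0.8Δₜ = -0.8 × (4/9) × 15420 = -5483 cm⁻¹.
OSPE = -18504 − (-5483) = -13021 cm⁻¹.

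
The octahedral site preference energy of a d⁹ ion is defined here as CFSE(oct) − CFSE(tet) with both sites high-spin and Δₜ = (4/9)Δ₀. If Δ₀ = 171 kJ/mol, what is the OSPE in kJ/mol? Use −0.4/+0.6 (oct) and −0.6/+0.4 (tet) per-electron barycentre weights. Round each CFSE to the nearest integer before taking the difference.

-73

Octahedral (high-spin): t2g^6 e_g^3, CFSE = 6(−0.4) + 3(+0.6) = -0.6Δ₀ = -0.6 × 171 = -103 kJ/mol.
In a tetrahedral site the filling is e^4 t2^5: CFSE(tet) = -0.4Δₜ = -0.4 × (4/9)(171) = -30 kJ/mol.
Subtracting, OSPE = -103 − (-30) = -73 kJ/mol.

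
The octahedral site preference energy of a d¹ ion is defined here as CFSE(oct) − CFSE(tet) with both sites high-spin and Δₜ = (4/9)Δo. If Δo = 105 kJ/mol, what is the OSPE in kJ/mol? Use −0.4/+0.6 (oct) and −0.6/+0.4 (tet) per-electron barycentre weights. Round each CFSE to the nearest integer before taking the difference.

Octahedral (high-spin): t₂g¹ eg⁰, CFSE = 1(−0.4) + 0(+0.6) = -0.4Δo = -0.4 × 105 = -42 kJ/mol.
Tetrahedral e¹ t₂⁰ gives -0.6Δₜ = -0.6 × (4/9) × 105 = -28 kJ/mol.
Subtracting, OSPE = -42 − (-28) = -14 kJ/mol.

-14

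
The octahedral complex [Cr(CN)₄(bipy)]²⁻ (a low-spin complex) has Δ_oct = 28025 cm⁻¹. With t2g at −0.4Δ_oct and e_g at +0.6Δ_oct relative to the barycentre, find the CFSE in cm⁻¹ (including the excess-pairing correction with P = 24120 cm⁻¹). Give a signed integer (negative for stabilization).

Ligand charges: 4×(-1) from CN⁻ and 1×(+0) from bipy sum to -4; with overall charge -2, Cr is +2.
Cr²⁺: group 6, so d-count = 6 − 2 = 4.
Configuration: t2g^4 e_g^0.
Orbital CFSE = 4(-0.4) + 0(0.6) = -1.6Δ_oct = -1.6 × 28025 = -44840 cm⁻¹.
Relative to high-spin t2g^3 e_g^1 (0 paired), the low-spin configuration has 1 additional pair, contributing +1 × 24120 = +24120 cm⁻¹.
Net CFSE = -44840 + 24120 = -20720 cm⁻¹.

-20720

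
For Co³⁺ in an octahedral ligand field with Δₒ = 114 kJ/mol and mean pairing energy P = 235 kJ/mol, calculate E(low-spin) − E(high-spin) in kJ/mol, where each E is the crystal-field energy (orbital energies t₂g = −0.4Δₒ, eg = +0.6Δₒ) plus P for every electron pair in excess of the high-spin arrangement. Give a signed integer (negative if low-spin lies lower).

242

Co³⁺: group 9, so d-count = 9 − 3 = 6.
High-spin d⁶ fills as t₂g⁴ eg² with CFSE 4(−0.4) + 2(+0.6) = -0.4Δₒ = -46 kJ/mol.
Low-spin: t₂g⁶ eg⁰, orbital CFSE = -2.4Δₒ = -274 kJ/mol; plus 2 excess pairs × P = +470 kJ/mol; total 196 kJ/mol.
The difference is 196 − (-46) = 242 kJ/mol, so high-spin lies lower.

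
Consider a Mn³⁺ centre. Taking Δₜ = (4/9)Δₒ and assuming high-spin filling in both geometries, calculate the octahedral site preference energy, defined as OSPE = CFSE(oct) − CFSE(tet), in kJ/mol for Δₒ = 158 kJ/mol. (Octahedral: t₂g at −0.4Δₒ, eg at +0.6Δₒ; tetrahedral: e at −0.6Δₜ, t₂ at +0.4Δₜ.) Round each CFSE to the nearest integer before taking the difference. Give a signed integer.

Mn sits in group 7; removing 3 electrons leaves Mn³⁺ with 7 − 3 = 4 d electrons.
Octahedral high-spin t₂g³ eg¹: CFSE = -0.6 × 158 = -95 kJ/mol.
Tetrahedral e² t₂² gives -0.4Δₜ = -0.4 × (4/9) × 158 = -28 kJ/mol.
OSPE = CFSE(oct) − CFSE(tet) = -95 − (-28) = -67 kJ/mol.

-67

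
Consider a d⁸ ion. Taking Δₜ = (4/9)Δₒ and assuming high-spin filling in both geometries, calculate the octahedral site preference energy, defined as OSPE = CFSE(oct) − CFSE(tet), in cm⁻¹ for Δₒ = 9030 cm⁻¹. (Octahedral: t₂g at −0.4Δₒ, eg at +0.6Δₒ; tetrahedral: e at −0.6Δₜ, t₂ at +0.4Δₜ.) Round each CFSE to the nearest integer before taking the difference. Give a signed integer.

-7625

In an octahedral site d⁸ (HS) is t₂g⁶ eg², giving CFSE(oct) = -1.2Δₒ = -10836 cm⁻¹.
Tetrahedral: e⁴ t₂⁴, CFSE = 4(−0.6) + 4(+0.4) = -0.8Δₜ = -0.8 × (4/9) × 9030 = -3211 cm⁻¹.
Subtracting, OSPE = -10836 − (-3211) = -7625 cm⁻¹.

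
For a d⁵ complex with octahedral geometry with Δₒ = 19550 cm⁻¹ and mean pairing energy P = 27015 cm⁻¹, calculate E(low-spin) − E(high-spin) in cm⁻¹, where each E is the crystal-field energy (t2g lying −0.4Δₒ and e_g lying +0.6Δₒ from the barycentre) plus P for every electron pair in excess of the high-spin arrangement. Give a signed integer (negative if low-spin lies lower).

High-spin: t2g^3 e_g^2, CFSE = 0.0Δₒ = 0 cm⁻¹.
For low-spin the configuration is t2g^5 e_g^0: orbital energy -2.0 × 19550 = -39100 cm⁻¹, and 2 additional pairs relative to high-spin add 54030 cm⁻¹, giving 14930 cm⁻¹.
E(LS) − E(HS) = 14930 − (0) = 14930 cm⁻¹.

14930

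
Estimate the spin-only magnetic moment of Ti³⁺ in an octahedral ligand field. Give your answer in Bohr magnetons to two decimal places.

1.73 Bohr magnetons

Ti is in group 4, so Ti³⁺ is d¹ (4 − 3 = 1).
Configuration: t₂g¹ eg⁰ → 1 unpaired electron.
μ(spin-only) = √[1(1+2)] = √3 ≈ 1.73 Bohr magnetons.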